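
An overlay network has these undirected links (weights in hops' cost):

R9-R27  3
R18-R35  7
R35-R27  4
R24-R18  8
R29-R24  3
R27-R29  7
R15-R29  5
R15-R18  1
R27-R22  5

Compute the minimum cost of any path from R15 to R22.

Running Dijkstra from R15:
R15: 0
R18: 1  (via R15)
R29: 5  (via R15)
R24: 8  (via R29)
R35: 8  (via R18)
R27: 12  (via R29)
R9: 15  (via R27)
R22: 17  (via R27)
Shortest route: R15–R29–R27–R22 = 17 hops' cost.

17 hops' cost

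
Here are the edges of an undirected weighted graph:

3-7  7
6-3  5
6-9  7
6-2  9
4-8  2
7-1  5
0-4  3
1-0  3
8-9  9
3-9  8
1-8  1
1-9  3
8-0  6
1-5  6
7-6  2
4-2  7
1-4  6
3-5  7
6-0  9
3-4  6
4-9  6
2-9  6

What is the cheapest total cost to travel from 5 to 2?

Candidate routes:
5 → 1 → 0 → 4 → 2: 6+3+3+7 = 19
5 → 1 → 9 → 2: 6+3+6 = 15
5 → 1 → 8 → 4 → 2: 6+1+2+7 = 16
Cheapest is 5 → 1 → 9 → 2 at 15.

15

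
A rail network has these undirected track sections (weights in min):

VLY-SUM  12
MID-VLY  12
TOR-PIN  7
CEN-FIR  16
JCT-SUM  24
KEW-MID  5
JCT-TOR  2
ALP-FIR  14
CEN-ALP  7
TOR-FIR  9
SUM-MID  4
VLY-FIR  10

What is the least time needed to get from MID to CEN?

38 min

Settle nodes by increasing distance from MID:
MID: 0
SUM: 4  (via MID)
KEW: 5  (via MID)
VLY: 12  (via MID)
FIR: 22  (via VLY)
JCT: 28  (via SUM)
TOR: 30  (via JCT)
ALP: 36  (via FIR)
PIN: 37  (via TOR)
CEN: 38  (via FIR)
Shortest route: MID–VLY–FIR–CEN = 38 min.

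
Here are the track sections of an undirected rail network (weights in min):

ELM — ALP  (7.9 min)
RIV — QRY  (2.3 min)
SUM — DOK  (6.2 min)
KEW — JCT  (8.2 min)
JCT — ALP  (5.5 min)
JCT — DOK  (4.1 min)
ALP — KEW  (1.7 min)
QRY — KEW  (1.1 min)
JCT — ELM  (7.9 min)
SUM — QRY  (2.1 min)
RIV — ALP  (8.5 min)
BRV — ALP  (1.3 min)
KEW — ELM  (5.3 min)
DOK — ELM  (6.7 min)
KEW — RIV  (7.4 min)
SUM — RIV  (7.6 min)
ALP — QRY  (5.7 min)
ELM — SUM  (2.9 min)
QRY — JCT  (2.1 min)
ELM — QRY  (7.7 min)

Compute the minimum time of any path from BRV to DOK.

Shortest distances from BRV:
BRV: 0
ALP: 1.3  (via BRV)
KEW: 3  (via ALP)
QRY: 4.1  (via KEW)
SUM: 6.2  (via QRY)
JCT: 6.2  (via QRY)
RIV: 6.4  (via QRY)
ELM: 8.3  (via KEW)
DOK: 10.3  (via JCT)
Shortest route: BRV–ALP–KEW–QRY–JCT–DOK = 10.3 min.

10.3 min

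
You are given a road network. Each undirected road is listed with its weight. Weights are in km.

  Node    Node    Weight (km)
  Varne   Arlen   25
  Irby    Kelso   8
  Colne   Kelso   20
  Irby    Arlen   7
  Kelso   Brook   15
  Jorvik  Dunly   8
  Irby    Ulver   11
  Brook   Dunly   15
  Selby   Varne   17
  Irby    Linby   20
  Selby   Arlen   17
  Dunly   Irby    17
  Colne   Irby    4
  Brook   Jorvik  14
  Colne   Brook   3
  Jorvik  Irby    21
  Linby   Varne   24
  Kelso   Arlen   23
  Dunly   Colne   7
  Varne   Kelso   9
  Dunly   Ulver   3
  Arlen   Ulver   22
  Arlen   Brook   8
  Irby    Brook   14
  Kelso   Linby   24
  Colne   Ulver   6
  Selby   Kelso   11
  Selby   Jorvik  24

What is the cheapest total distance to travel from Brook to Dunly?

10 km

Candidate routes:
Brook → Colne → Ulver → Dunly: 3+6+3 = 12
Brook → Colne → Dunly: 3+7 = 10
The minimum is 10 km via Brook → Colne → Dunly.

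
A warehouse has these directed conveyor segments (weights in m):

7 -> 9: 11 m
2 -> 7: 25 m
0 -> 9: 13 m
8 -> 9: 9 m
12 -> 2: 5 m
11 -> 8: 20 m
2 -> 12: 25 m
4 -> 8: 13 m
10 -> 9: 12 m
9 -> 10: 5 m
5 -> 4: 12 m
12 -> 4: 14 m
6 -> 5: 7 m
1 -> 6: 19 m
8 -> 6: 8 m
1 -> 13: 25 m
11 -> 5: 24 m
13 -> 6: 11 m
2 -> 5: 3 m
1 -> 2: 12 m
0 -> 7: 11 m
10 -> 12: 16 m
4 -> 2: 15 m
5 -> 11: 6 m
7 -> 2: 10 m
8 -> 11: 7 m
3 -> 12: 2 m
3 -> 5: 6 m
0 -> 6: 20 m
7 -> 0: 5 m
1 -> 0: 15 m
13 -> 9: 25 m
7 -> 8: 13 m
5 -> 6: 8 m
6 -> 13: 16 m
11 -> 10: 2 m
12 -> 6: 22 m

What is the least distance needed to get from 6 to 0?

Enumerating some paths:
6 → 5 → 4 → 2 → 7 → 0: 7+12+15+25+5 = 64
6 → 5 → 11 → 10 → 12 → 4 → 2 → 7 → 0: 7+6+2+16+14+15+25+5 = 90
6 → 5 → 11 → 10 → 12 → 2 → 7 → 0: 7+6+2+16+5+25+5 = 66
The minimum is 64 m via 6 → 5 → 4 → 2 → 7 → 0.

64 m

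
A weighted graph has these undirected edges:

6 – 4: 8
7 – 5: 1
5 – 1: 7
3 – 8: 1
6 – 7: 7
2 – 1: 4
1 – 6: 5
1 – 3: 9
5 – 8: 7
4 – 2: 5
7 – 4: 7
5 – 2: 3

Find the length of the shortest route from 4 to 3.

Settle nodes by increasing distance from 4:
4: 0
2: 5  (via 4)
7: 7  (via 4)
5: 8  (via 2)
6: 8  (via 4)
1: 9  (via 2)
8: 15  (via 5)
3: 16  (via 8)
Shortest route: 4–2–5–8–3 = 16.

16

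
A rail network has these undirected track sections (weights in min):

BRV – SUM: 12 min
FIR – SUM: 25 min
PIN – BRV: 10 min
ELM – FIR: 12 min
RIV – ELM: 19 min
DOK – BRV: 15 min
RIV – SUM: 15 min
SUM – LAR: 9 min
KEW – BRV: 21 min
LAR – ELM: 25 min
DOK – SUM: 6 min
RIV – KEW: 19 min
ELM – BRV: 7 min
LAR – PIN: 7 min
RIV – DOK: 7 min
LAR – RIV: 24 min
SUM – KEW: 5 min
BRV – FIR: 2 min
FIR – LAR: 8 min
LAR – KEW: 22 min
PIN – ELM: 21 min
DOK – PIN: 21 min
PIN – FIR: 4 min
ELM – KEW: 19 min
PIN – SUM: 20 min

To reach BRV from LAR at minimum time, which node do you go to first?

FIR

Compare a few routes:
LAR → PIN → BRV: 7+10 = 17
LAR → FIR → BRV: 8+2 = 10
LAR → SUM → BRV: 9+12 = 21
LAR → PIN → FIR → BRV: 7+4+2 = 13
The minimum is 10 min via LAR → FIR → BRV.
So from LAR the first move is to FIR.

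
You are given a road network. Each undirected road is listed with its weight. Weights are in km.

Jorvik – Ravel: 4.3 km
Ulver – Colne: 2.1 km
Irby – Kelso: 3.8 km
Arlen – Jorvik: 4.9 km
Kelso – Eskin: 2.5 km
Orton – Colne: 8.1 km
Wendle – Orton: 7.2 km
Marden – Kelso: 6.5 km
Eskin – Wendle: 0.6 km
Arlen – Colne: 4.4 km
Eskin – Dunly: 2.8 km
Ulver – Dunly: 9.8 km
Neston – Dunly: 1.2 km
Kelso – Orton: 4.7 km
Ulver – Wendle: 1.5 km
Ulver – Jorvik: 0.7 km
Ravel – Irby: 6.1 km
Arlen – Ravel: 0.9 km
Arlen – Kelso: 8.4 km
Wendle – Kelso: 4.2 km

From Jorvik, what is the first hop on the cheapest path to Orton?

Candidate routes:
Jorvik → Ulver → Wendle → Eskin → Kelso → Orton: 0.7+1.5+0.6+2.5+4.7 = 10
Jorvik → Ulver → Wendle → Orton: 0.7+1.5+7.2 = 9.4
Jorvik → Ulver → Colne → Orton: 0.7+2.1+8.1 = 10.9
Cheapest is Jorvik → Ulver → Wendle → Orton at 9.4 km.
So from Jorvik the first move is to Ulver.

Ulver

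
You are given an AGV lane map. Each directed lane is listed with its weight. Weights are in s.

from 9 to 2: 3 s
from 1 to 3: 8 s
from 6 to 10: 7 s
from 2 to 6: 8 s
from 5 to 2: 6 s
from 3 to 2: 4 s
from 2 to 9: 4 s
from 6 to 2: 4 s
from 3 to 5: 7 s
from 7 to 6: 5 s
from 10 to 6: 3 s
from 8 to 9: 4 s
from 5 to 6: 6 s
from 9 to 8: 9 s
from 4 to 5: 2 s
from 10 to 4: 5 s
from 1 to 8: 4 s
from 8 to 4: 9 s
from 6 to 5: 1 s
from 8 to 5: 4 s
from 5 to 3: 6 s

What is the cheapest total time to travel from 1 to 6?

Enumerating some paths:
1 - 3 - 5 - 6: 8+7+6 = 21
1 - 3 - 2 - 6: 8+4+8 = 20
1 - 8 - 9 - 2 - 6: 4+4+3+8 = 19
1 - 8 - 5 - 6: 4+4+6 = 14
The minimum is 14 s via 1 - 8 - 5 - 6.

14 s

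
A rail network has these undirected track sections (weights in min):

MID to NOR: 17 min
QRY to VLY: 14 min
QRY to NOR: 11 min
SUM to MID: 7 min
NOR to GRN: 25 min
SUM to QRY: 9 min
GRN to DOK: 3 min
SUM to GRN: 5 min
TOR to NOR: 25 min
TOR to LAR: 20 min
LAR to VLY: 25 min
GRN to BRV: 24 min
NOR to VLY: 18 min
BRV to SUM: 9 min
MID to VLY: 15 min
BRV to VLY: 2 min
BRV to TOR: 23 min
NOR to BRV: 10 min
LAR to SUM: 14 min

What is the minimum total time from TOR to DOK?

40 min

Shortest distances from TOR:
TOR: 0
LAR: 20  (via TOR)
BRV: 23  (via TOR)
VLY: 25  (via BRV)
NOR: 25  (via TOR)
SUM: 32  (via BRV)
QRY: 36  (via NOR)
GRN: 37  (via SUM)
MID: 39  (via SUM)
DOK: 40  (via GRN)
Shortest route: TOR → BRV → SUM → GRN → DOK = 40 min.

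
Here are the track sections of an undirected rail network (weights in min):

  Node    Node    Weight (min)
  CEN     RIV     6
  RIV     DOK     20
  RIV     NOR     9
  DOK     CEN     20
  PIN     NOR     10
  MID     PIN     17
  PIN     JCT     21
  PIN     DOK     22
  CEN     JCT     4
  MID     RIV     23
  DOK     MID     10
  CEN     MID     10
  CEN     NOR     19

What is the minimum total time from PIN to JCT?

21 min

Shortest distances from PIN:
PIN: 0
NOR: 10  (via PIN)
MID: 17  (via PIN)
RIV: 19  (via NOR)
JCT: 21  (via PIN)
Shortest route: PIN–JCT = 21 min.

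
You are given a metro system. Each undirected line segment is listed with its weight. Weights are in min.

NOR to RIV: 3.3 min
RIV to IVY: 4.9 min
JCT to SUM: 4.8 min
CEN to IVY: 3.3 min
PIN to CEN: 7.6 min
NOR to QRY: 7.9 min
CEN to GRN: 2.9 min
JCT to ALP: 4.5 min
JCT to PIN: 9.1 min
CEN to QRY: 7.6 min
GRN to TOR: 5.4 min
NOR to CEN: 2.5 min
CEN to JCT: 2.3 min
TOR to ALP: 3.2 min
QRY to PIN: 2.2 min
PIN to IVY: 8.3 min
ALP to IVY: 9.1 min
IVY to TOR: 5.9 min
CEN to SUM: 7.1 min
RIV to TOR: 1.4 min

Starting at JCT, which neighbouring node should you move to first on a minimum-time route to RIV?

CEN

Compare a few routes:
JCT → CEN → NOR → RIV: 2.3+2.5+3.3 = 8.1
JCT → ALP → TOR → RIV: 4.5+3.2+1.4 = 9.1
JCT → CEN → IVY → RIV: 2.3+3.3+4.9 = 10.5
JCT → CEN → GRN → TOR → RIV: 2.3+2.9+5.4+1.4 = 12
The minimum is 8.1 min via JCT → CEN → NOR → RIV.
So from JCT the first move is to CEN.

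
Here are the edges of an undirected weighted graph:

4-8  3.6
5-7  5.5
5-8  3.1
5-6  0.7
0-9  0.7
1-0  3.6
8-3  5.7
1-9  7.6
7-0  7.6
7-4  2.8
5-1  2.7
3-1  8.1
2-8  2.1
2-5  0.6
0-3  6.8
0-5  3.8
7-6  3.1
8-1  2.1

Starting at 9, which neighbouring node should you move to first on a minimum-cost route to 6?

Compare a few routes:
9–0–1–8–5–6: 0.7+3.6+2.1+3.1+0.7 = 10.2
9–0–1–8–2–5–6: 0.7+3.6+2.1+2.1+0.6+0.7 = 9.8
9–0–5–6: 0.7+3.8+0.7 = 5.2
9–0–1–5–6: 0.7+3.6+2.7+0.7 = 7.7
Cheapest is 9–0–5–6 at 5.2.
So from 9 the first move is to 0.

0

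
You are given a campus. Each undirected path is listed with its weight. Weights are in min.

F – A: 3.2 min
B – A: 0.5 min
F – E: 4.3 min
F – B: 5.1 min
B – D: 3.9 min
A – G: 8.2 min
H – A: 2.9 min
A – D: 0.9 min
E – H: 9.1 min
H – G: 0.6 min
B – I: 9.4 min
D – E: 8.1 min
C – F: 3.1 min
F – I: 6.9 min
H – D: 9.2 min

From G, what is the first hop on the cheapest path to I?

H

Compare a few routes:
G → H → A → F → I: 0.6+2.9+3.2+6.9 = 13.6
G → H → A → B → I: 0.6+2.9+0.5+9.4 = 13.4
G → H → A → B → F → I: 0.6+2.9+0.5+5.1+6.9 = 16
The minimum is 13.4 min via G → H → A → B → I.
So from G the first move is to H.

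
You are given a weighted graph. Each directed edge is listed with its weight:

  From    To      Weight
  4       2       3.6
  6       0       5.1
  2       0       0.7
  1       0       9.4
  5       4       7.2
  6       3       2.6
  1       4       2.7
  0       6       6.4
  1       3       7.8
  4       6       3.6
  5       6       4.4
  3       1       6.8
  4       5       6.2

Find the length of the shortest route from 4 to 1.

13

Candidate routes:
4–2–0–6–3–1: 3.6+0.7+6.4+2.6+6.8 = 20.1
4–6–3–1: 3.6+2.6+6.8 = 13
4–5–6–3–1: 6.2+4.4+2.6+6.8 = 20
Cheapest is 4–6–3–1 at 13.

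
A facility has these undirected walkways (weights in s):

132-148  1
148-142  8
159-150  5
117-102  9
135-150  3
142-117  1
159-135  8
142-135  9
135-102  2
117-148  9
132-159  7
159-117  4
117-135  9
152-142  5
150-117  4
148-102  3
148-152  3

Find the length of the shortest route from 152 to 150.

10 s

Running Dijkstra from 152:
152: 0
148: 3  (via 152)
132: 4  (via 148)
142: 5  (via 152)
102: 6  (via 148)
117: 6  (via 142)
135: 8  (via 102)
150: 10  (via 117)
Shortest route: 152 → 142 → 117 → 150 = 10 s.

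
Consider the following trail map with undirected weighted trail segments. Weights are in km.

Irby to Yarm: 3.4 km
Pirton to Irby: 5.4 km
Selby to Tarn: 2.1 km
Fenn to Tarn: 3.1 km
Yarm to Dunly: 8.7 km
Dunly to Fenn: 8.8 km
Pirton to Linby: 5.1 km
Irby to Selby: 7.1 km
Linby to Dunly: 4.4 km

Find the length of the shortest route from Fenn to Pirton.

Running Dijkstra from Fenn:
Fenn: 0
Tarn: 3.1  (via Fenn)
Selby: 5.2  (via Tarn)
Dunly: 8.8  (via Fenn)
Irby: 12.3  (via Selby)
Linby: 13.2  (via Dunly)
Yarm: 15.7  (via Irby)
Pirton: 17.7  (via Irby)
Shortest route: Fenn → Tarn → Selby → Irby → Pirton = 17.7 km.

17.7 km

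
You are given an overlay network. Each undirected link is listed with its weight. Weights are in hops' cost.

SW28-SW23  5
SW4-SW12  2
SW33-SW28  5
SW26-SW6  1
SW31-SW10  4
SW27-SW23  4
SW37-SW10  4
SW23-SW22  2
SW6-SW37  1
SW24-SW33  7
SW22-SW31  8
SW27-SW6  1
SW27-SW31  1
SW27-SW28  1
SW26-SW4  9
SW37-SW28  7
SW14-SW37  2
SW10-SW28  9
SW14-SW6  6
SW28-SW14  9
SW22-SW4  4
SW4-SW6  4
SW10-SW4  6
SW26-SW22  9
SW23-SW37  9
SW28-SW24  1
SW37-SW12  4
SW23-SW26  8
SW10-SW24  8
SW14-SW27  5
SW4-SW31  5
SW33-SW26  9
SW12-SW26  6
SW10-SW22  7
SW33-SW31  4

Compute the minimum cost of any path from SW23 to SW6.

5 hops' cost

Running Dijkstra from SW23:
SW23: 0
SW22: 2  (via SW23)
SW27: 4  (via SW23)
SW31: 5  (via SW27)
SW28: 5  (via SW23)
SW6: 5  (via SW27)
Shortest route: SW23–SW27–SW6 = 5 hops' cost.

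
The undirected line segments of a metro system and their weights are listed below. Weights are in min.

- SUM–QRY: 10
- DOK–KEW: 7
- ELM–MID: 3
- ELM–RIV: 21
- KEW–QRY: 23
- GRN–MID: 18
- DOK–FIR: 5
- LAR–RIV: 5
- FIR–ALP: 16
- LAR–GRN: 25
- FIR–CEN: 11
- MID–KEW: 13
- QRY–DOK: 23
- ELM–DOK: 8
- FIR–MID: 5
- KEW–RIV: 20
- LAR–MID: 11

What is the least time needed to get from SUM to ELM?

41 min

Shortest distances from SUM:
SUM: 0
QRY: 10  (via SUM)
DOK: 33  (via QRY)
KEW: 33  (via QRY)
FIR: 38  (via DOK)
ELM: 41  (via DOK)
Shortest route: SUM–QRY–DOK–ELM = 41 min.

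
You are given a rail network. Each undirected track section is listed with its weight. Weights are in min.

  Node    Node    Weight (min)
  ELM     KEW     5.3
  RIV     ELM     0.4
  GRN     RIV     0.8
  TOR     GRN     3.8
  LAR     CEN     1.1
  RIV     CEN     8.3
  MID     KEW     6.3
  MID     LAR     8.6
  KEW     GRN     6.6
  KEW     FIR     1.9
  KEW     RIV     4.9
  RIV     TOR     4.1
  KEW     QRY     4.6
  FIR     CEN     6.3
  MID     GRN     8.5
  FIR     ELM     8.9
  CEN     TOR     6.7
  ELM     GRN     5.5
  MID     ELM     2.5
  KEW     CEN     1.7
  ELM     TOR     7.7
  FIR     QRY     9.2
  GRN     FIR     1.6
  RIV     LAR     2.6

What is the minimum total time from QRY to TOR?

Shortest distances from QRY:
QRY: 0
KEW: 4.6  (via QRY)
CEN: 6.3  (via KEW)
FIR: 6.5  (via KEW)
LAR: 7.4  (via CEN)
GRN: 8.1  (via FIR)
RIV: 8.9  (via GRN)
ELM: 9.3  (via RIV)
MID: 10.9  (via KEW)
TOR: 11.9  (via GRN)
Shortest route: QRY → KEW → FIR → GRN → TOR = 11.9 min.

11.9 min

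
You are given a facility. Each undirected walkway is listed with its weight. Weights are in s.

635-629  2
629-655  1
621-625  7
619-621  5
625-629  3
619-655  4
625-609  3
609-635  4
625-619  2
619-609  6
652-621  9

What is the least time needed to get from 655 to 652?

Running Dijkstra from 655:
655: 0
629: 1  (via 655)
635: 3  (via 629)
619: 4  (via 655)
625: 4  (via 629)
609: 7  (via 635)
621: 9  (via 619)
652: 18  (via 621)
Shortest route: 655–619–621–652 = 18 s.

18 s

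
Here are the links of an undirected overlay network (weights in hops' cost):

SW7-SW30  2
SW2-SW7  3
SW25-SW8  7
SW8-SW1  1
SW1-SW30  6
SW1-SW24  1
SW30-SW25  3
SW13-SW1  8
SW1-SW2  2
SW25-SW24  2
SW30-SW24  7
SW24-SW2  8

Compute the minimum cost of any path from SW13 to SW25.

11 hops' cost

Candidate routes:
SW13 → SW1 → SW2 → SW7 → SW30 → SW25: 8+2+3+2+3 = 18
SW13 → SW1 → SW8 → SW25: 8+1+7 = 16
SW13 → SW1 → SW24 → SW25: 8+1+2 = 11
SW13 → SW1 → SW30 → SW25: 8+6+3 = 17
Cheapest is SW13 → SW1 → SW24 → SW25 at 11 hops' cost.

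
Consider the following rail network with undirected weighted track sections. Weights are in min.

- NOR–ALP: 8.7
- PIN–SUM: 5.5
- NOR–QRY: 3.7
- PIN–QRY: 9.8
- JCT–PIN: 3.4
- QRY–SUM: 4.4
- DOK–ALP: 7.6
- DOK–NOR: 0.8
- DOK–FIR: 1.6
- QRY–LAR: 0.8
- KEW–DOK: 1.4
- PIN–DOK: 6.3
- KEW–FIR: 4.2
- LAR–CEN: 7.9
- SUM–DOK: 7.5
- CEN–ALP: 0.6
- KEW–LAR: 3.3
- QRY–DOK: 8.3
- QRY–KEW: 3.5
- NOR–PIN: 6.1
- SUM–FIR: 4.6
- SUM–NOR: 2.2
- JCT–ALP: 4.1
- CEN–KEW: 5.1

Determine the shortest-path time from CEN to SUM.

Shortest distances from CEN:
CEN: 0
ALP: 0.6  (via CEN)
JCT: 4.7  (via ALP)
KEW: 5.1  (via CEN)
DOK: 6.5  (via KEW)
NOR: 7.3  (via DOK)
LAR: 7.9  (via CEN)
FIR: 8.1  (via DOK)
PIN: 8.1  (via JCT)
QRY: 8.6  (via KEW)
SUM: 9.5  (via NOR)
Shortest route: CEN → KEW → DOK → NOR → SUM = 9.5 min.

9.5 min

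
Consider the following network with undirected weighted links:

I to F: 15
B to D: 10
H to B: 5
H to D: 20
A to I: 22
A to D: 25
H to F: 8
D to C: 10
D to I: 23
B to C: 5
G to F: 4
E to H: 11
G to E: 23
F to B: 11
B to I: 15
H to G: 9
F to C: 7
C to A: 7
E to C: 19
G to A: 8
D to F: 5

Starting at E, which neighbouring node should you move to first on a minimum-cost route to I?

H

Enumerating some paths:
E - H - B - I: 11+5+15 = 31
E - H - F - I: 11+8+15 = 34
The minimum is 31 via E - H - B - I.
So from E the first move is to H.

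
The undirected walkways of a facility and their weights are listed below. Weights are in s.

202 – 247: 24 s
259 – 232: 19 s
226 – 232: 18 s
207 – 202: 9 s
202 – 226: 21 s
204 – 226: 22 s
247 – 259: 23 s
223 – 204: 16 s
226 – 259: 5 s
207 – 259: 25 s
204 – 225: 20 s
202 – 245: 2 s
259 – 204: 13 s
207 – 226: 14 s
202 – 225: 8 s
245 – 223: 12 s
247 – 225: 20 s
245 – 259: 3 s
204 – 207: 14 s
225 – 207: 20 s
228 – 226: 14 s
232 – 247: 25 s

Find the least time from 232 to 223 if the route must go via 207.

55 s

Best 232 to 207: 232 → 226 → 207 costing 32
Shortest 207→223: 207 → 202 → 245 → 223 = 23
Total via 207: 32 + 23 = 55 s.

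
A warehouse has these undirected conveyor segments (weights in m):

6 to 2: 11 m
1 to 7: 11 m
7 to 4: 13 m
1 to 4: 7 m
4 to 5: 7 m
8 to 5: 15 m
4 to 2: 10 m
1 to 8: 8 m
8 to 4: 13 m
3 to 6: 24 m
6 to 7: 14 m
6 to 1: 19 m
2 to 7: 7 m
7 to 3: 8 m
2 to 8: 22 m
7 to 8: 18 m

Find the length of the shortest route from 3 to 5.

28 m

Enumerating some paths:
3 - 7 - 1 - 4 - 5: 8+11+7+7 = 33
3 - 7 - 2 - 4 - 5: 8+7+10+7 = 32
3 - 7 - 4 - 5: 8+13+7 = 28
Cheapest is 3 - 7 - 4 - 5 at 28 m.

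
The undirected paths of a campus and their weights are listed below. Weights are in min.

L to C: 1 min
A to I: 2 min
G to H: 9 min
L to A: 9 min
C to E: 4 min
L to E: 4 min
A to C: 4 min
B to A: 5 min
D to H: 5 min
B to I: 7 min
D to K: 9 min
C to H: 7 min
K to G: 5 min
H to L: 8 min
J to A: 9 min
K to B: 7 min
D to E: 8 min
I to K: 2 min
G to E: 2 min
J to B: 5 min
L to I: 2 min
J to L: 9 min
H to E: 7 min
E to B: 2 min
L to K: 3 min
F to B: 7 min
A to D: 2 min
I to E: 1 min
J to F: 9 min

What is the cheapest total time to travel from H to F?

16 min

Enumerating some paths:
H - D - A - I - E - B - F: 5+2+2+1+2+7 = 19
H - E - B - F: 7+2+7 = 16
H - D - A - B - F: 5+2+5+7 = 19
The minimum is 16 min via H - E - B - F.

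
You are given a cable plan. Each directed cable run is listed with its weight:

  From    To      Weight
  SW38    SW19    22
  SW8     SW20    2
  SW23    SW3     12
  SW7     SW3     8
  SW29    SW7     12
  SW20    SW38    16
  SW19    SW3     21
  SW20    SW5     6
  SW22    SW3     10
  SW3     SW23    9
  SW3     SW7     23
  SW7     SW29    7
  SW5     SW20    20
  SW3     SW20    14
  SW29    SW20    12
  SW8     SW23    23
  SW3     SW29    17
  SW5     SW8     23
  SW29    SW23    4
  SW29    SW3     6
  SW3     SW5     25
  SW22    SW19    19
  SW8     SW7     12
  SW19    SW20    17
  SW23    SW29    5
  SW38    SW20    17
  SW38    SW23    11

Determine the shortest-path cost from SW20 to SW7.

Compare a few routes:
SW20 - SW5 - SW8 - SW7: 6+23+12 = 41
SW20 - SW38 - SW23 - SW29 - SW7: 16+11+5+12 = 44
Cheapest is SW20 - SW5 - SW8 - SW7 at 41.

41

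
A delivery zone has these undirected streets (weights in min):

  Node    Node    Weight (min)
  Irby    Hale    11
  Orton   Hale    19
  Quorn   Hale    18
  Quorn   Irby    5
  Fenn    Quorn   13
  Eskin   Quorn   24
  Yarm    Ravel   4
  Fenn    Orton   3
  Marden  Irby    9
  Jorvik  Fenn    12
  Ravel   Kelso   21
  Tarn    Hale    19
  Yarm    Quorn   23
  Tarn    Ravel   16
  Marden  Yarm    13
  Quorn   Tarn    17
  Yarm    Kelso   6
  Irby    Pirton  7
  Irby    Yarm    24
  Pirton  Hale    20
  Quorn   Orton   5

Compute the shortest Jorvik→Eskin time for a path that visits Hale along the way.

74 min

Shortest Jorvik→Hale: Jorvik–Fenn–Orton–Hale = 34
Shortest Hale→Eskin: Hale–Irby–Quorn–Eskin = 40
Total via Hale: 34 + 40 = 74 min.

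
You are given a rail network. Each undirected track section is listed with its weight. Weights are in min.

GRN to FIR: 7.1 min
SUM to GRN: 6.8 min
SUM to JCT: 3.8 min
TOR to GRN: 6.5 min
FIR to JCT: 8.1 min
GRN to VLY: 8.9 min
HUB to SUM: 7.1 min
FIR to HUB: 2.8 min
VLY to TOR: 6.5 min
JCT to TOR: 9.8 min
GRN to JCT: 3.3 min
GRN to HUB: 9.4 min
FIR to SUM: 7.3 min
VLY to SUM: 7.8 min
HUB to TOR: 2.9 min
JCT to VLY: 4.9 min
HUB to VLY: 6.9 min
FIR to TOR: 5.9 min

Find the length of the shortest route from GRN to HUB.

9.4 min

Shortest distances from GRN:
GRN: 0
JCT: 3.3  (via GRN)
TOR: 6.5  (via GRN)
SUM: 6.8  (via GRN)
FIR: 7.1  (via GRN)
VLY: 8.2  (via JCT)
HUB: 9.4  (via GRN)
Shortest route: GRN–HUB = 9.4 min.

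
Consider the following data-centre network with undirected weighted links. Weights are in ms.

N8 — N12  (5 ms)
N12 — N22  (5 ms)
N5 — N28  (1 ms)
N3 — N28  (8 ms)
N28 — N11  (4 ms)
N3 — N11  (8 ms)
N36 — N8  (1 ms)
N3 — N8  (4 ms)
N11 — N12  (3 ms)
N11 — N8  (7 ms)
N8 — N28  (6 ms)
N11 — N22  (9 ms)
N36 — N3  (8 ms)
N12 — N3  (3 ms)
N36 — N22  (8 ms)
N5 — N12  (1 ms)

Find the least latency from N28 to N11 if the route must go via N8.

13 ms

Shortest N28→N8: N28 → N8 = 6
Best N8 to N11: N8 → N11 costing 7
Total via N8: 6 + 7 = 13 ms.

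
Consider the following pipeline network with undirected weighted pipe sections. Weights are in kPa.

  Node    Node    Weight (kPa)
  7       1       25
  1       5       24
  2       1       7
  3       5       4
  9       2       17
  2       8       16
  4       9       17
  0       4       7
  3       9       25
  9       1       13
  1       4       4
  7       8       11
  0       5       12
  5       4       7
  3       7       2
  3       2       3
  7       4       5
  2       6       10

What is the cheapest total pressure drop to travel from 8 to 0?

23 kPa

Shortest distances from 8:
8: 0
7: 11  (via 8)
3: 13  (via 7)
2: 16  (via 8)
4: 16  (via 7)
5: 17  (via 3)
1: 20  (via 4)
0: 23  (via 4)
Shortest route: 8 → 7 → 4 → 0 = 23 kPa.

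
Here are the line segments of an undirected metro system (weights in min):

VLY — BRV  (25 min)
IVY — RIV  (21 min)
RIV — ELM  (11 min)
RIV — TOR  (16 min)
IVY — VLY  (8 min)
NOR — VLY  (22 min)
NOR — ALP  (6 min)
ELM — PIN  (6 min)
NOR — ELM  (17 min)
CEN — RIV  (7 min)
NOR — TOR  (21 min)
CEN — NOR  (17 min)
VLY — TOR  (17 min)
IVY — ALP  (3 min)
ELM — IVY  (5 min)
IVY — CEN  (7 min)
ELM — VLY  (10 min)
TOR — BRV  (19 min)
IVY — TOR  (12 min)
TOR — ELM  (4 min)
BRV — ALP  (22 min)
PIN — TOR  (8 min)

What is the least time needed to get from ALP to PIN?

Compare a few routes:
ALP–IVY–ELM–PIN: 3+5+6 = 14
ALP–IVY–TOR–ELM–PIN: 3+12+4+6 = 25
ALP–IVY–ELM–TOR–PIN: 3+5+4+8 = 20
ALP–IVY–TOR–PIN: 3+12+8 = 23
Cheapest is ALP–IVY–ELM–PIN at 14 min.

14 min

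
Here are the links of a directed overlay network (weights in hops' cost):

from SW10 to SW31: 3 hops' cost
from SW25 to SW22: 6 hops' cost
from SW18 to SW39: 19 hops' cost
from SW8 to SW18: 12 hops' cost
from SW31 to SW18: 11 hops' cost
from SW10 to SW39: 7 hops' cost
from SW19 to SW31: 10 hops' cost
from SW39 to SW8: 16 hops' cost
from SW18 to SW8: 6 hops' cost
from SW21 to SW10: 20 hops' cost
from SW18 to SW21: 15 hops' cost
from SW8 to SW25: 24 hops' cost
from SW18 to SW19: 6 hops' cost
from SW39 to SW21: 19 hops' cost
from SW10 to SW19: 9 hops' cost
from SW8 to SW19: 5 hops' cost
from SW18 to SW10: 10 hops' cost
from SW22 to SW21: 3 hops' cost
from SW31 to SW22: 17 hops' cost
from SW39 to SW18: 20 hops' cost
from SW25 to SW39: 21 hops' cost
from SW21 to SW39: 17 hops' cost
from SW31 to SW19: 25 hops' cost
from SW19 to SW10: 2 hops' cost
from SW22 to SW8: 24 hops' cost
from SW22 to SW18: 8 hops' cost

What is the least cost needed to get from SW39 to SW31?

Enumerating some paths:
SW39 - SW8 - SW19 - SW10 - SW31: 16+5+2+3 = 26
SW39 - SW8 - SW19 - SW31: 16+5+10 = 31
The minimum is 26 hops' cost via SW39 - SW8 - SW19 - SW10 - SW31.

26 hops' cost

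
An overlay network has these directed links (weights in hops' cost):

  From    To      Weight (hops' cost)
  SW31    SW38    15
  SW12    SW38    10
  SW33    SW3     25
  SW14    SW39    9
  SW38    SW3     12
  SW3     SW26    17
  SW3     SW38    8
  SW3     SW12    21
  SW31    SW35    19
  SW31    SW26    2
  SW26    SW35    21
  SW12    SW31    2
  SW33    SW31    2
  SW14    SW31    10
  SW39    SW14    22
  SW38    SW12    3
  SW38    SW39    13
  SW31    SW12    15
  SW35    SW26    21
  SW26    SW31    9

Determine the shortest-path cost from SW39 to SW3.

Candidate routes:
SW39 - SW14 - SW31 - SW38 - SW3: 22+10+15+12 = 59
SW39 - SW14 - SW31 - SW12 - SW38 - SW3: 22+10+15+10+12 = 69
The minimum is 59 hops' cost via SW39 - SW14 - SW31 - SW38 - SW3.

59 hops' cost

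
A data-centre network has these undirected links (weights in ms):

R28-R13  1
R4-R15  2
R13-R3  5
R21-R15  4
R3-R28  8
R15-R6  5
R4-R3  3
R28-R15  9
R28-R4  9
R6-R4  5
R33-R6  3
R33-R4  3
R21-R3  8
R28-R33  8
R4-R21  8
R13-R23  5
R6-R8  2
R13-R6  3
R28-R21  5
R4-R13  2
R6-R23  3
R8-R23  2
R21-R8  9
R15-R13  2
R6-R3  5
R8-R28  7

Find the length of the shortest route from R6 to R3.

Compare a few routes:
R6 - R3: 5 = 5
R6 - R13 - R4 - R3: 3+2+3 = 8
The minimum is 5 ms via R6 - R3.

5 ms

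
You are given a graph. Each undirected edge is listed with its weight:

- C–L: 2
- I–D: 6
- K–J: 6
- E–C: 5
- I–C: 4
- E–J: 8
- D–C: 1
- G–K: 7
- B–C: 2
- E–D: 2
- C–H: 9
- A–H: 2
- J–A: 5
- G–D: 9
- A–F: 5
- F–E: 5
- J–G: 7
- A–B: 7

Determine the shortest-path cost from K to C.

17

Enumerating some paths:
K–J–E–C: 6+8+5 = 19
K–G–D–C: 7+9+1 = 17
The minimum is 17 via K–G–D–C.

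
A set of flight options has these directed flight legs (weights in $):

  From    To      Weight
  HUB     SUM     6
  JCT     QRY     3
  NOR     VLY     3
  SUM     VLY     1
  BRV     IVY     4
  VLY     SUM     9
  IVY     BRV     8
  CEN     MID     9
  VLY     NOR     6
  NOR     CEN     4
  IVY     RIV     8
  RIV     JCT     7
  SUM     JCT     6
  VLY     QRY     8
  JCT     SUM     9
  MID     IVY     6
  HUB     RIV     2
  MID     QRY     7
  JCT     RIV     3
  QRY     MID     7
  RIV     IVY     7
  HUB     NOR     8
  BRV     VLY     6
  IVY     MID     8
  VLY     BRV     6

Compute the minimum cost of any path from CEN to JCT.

$30

Candidate routes:
CEN–MID–IVY–BRV–VLY–SUM–JCT: 9+6+8+6+9+6 = 44
CEN–MID–IVY–RIV–JCT: 9+6+8+7 = 30
Cheapest is CEN–MID–IVY–RIV–JCT at $30.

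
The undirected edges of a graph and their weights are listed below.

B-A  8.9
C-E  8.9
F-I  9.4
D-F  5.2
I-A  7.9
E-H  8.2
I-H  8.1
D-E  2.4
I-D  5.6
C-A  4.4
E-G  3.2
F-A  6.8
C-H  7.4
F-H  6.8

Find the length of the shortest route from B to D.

Enumerating some paths:
B - A - F - D: 8.9+6.8+5.2 = 20.9
B - A - C - E - D: 8.9+4.4+8.9+2.4 = 24.6
B - A - I - D: 8.9+7.9+5.6 = 22.4
The minimum is 20.9 via B - A - F - D.

20.9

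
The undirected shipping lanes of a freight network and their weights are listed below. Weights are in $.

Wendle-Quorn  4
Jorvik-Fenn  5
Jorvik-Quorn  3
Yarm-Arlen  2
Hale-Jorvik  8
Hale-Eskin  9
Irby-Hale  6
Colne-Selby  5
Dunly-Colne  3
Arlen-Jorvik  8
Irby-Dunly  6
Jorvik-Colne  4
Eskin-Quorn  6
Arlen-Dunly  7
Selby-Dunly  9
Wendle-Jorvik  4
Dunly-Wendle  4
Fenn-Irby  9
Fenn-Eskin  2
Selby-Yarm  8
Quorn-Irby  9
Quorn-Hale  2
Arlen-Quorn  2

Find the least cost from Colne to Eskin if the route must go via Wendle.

Shortest Colne→Wendle: Colne → Dunly → Wendle = 7
Best Wendle to Eskin: Wendle → Quorn → Eskin costing 10
Total via Wendle: 7 + 10 = $17.

$17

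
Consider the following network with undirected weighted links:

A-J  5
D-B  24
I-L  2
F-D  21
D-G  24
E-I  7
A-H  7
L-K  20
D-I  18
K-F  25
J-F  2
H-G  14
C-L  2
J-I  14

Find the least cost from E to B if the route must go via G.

95

Best E to G: E → I → J → A → H → G costing 47
Shortest G→B: G → D → B = 48
Total via G: 47 + 48 = 95.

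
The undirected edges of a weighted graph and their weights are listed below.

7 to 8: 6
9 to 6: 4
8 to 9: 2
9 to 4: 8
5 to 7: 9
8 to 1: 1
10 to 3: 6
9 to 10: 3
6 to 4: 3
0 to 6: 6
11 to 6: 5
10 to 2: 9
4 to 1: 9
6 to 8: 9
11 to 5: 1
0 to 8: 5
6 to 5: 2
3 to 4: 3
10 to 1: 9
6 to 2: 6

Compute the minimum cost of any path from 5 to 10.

Running Dijkstra from 5:
5: 0
11: 1  (via 5)
6: 2  (via 5)
4: 5  (via 6)
9: 6  (via 6)
0: 8  (via 6)
2: 8  (via 6)
3: 8  (via 4)
8: 8  (via 9)
1: 9  (via 8)
7: 9  (via 5)
10: 9  (via 9)
Shortest route: 5 → 6 → 9 → 10 = 9.

9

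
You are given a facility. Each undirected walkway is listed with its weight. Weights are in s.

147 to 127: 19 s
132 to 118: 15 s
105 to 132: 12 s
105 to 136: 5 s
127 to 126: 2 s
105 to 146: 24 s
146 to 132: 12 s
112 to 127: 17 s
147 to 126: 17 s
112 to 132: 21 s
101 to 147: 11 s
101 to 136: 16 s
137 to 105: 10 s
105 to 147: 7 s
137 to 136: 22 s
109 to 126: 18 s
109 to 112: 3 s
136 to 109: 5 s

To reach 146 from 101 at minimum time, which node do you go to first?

Enumerating some paths:
101–147–105–146: 11+7+24 = 42
101–136–105–132–146: 16+5+12+12 = 45
101–136–105–146: 16+5+24 = 45
101–136–109–112–132–146: 16+5+3+21+12 = 57
The minimum is 42 s via 101–147–105–146.
So from 101 the first move is to 147.

147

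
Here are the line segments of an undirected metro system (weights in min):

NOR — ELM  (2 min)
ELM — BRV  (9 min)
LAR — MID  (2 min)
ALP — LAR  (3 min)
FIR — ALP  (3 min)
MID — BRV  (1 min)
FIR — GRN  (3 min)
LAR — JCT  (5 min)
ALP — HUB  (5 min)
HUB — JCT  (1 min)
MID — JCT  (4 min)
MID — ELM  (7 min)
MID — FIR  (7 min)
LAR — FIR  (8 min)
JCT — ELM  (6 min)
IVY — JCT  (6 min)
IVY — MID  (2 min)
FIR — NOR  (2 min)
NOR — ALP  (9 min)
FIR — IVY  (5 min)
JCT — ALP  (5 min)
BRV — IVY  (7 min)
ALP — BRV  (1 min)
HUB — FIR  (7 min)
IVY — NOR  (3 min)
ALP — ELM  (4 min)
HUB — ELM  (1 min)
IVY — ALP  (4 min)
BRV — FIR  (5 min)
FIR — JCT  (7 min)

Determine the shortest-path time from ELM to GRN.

7 min

Compare a few routes:
ELM - ALP - FIR - GRN: 4+3+3 = 10
ELM - NOR - FIR - GRN: 2+2+3 = 7
The minimum is 7 min via ELM - NOR - FIR - GRN.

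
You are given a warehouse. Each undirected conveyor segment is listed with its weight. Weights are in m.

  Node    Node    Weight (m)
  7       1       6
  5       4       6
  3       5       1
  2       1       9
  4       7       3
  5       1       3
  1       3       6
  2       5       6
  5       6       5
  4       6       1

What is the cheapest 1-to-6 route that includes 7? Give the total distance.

10 m

Best 1 to 7: 1–7 costing 6
Shortest 7→6: 7–4–6 = 4
Total via 7: 6 + 4 = 10 m.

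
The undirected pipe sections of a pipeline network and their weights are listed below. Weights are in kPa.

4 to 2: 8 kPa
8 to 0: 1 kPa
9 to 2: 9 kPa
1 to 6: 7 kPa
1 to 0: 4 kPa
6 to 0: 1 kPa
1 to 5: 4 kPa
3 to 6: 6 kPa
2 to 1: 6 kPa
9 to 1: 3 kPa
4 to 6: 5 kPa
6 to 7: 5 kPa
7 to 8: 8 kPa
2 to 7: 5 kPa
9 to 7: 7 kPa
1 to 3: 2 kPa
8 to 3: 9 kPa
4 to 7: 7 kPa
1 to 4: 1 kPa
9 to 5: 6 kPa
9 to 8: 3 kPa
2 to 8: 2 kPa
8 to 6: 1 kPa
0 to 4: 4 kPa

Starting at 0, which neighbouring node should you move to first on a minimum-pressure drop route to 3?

1

Compare a few routes:
0 - 6 - 3: 1+6 = 7
0 - 4 - 1 - 3: 4+1+2 = 7
0 - 1 - 3: 4+2 = 6
The minimum is 6 kPa via 0 - 1 - 3.
So from 0 the first move is to 1.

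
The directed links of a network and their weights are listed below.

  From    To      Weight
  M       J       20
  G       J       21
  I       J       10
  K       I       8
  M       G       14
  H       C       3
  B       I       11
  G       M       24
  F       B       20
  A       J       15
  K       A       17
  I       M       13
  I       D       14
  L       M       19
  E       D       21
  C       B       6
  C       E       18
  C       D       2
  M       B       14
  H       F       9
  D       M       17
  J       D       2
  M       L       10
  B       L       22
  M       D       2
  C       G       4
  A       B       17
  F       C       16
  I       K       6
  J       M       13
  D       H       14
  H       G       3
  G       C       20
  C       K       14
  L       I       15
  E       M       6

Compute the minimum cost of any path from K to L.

31

Settle nodes by increasing distance from K:
K: 0
I: 8  (via K)
A: 17  (via K)
J: 18  (via I)
D: 20  (via J)
M: 21  (via I)
L: 31  (via M)
Shortest route: K–I–M–L = 31.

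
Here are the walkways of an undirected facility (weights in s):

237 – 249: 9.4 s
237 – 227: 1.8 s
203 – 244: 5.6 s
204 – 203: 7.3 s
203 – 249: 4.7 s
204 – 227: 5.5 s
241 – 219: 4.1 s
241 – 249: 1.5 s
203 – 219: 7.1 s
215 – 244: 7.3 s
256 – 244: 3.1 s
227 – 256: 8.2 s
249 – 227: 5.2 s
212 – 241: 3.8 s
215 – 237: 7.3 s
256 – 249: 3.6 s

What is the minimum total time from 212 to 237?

12.3 s

Candidate routes:
212 - 241 - 249 - 256 - 227 - 237: 3.8+1.5+3.6+8.2+1.8 = 18.9
212 - 241 - 249 - 227 - 237: 3.8+1.5+5.2+1.8 = 12.3
212 - 241 - 249 - 237: 3.8+1.5+9.4 = 14.7
The minimum is 12.3 s via 212 - 241 - 249 - 227 - 237.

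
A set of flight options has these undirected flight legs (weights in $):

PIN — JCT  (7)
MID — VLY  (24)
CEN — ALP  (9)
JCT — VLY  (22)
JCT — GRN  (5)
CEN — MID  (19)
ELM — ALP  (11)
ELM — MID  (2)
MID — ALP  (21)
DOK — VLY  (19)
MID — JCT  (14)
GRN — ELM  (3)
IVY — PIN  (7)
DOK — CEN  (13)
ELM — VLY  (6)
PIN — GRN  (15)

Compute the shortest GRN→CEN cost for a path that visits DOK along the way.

Shortest GRN→DOK: GRN → ELM → VLY → DOK = 28
Shortest DOK→CEN: DOK → CEN = 13
Total via DOK: 28 + 13 = $41.

$41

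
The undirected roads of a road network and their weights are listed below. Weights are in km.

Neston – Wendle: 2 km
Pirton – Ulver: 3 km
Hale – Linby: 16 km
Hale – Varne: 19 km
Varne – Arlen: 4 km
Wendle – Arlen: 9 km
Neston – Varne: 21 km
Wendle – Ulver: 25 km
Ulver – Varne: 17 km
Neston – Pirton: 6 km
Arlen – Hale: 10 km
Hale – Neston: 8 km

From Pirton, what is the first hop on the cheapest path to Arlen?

Compare a few routes:
Pirton - Neston - Wendle - Arlen: 6+2+9 = 17
Pirton - Neston - Varne - Arlen: 6+21+4 = 31
Pirton - Neston - Hale - Arlen: 6+8+10 = 24
Pirton - Ulver - Varne - Arlen: 3+17+4 = 24
Cheapest is Pirton - Neston - Wendle - Arlen at 17 km.
So from Pirton the first move is to Neston.

Neston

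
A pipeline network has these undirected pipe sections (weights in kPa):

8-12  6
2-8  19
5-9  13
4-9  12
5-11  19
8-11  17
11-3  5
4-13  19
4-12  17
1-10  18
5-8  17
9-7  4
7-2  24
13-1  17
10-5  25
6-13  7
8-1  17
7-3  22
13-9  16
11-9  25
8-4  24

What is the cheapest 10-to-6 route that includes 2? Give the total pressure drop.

Best 10 to 2: 10–1–8–2 costing 54
Best 2 to 6: 2–7–9–13–6 costing 51
Total via 2: 54 + 51 = 105 kPa.

105 kPa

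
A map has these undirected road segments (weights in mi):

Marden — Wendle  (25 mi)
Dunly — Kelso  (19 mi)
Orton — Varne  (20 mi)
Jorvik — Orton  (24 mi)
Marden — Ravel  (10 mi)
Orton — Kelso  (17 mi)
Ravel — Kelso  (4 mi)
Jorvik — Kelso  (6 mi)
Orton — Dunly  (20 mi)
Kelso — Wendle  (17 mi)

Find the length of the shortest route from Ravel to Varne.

41 mi

Enumerating some paths:
Ravel–Kelso–Jorvik–Orton–Varne: 4+6+24+20 = 54
Ravel–Kelso–Orton–Varne: 4+17+20 = 41
Cheapest is Ravel–Kelso–Orton–Varne at 41 mi.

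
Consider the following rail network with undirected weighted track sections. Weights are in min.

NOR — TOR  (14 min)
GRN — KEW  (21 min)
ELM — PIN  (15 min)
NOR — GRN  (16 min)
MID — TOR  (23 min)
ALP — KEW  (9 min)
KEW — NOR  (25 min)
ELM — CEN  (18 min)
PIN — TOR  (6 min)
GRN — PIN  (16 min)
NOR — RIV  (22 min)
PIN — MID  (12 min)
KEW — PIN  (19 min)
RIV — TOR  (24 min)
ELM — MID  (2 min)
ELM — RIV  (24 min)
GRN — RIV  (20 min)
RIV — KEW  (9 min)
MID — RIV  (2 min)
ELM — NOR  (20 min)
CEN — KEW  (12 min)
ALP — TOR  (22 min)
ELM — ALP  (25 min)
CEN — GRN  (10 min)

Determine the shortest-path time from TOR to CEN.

32 min

Running Dijkstra from TOR:
TOR: 0
PIN: 6  (via TOR)
NOR: 14  (via TOR)
MID: 18  (via PIN)
RIV: 20  (via MID)
ELM: 20  (via MID)
ALP: 22  (via TOR)
GRN: 22  (via PIN)
KEW: 25  (via PIN)
CEN: 32  (via GRN)
Shortest route: TOR → PIN → GRN → CEN = 32 min.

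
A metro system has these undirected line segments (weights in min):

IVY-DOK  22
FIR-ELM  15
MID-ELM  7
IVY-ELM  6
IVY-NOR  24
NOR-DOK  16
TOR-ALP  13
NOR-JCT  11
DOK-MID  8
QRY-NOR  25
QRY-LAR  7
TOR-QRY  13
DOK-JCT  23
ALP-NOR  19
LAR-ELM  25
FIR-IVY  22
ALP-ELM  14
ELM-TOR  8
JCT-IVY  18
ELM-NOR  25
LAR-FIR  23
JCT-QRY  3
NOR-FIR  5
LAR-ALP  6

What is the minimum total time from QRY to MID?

Compare a few routes:
QRY - JCT - DOK - MID: 3+23+8 = 34
QRY - LAR - ALP - ELM - MID: 7+6+14+7 = 34
QRY - TOR - ELM - MID: 13+8+7 = 28
QRY - JCT - IVY - ELM - MID: 3+18+6+7 = 34
The minimum is 28 min via QRY - TOR - ELM - MID.

28 min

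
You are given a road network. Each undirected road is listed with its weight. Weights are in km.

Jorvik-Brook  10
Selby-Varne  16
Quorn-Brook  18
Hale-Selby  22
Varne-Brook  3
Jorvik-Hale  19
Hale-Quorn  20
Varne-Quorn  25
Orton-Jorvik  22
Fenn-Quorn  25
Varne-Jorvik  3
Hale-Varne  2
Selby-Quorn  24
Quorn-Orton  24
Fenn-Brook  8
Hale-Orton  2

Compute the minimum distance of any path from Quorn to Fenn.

25 km

Shortest distances from Quorn:
Quorn: 0
Brook: 18  (via Quorn)
Hale: 20  (via Quorn)
Varne: 21  (via Brook)
Orton: 22  (via Hale)
Jorvik: 24  (via Varne)
Selby: 24  (via Quorn)
Fenn: 25  (via Quorn)
Shortest route: Quorn–Fenn = 25 km.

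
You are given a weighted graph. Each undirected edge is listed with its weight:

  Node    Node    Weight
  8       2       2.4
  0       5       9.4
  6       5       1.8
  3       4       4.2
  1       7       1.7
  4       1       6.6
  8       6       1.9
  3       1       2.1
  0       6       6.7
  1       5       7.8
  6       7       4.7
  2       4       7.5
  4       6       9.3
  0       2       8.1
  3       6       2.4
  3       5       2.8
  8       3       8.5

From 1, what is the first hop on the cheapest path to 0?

3

Enumerating some paths:
1 - 3 - 5 - 6 - 0: 2.1+2.8+1.8+6.7 = 13.4
1 - 3 - 6 - 0: 2.1+2.4+6.7 = 11.2
1 - 7 - 6 - 0: 1.7+4.7+6.7 = 13.1
1 - 3 - 5 - 0: 2.1+2.8+9.4 = 14.3
The minimum is 11.2 via 1 - 3 - 6 - 0.
So from 1 the first move is to 3.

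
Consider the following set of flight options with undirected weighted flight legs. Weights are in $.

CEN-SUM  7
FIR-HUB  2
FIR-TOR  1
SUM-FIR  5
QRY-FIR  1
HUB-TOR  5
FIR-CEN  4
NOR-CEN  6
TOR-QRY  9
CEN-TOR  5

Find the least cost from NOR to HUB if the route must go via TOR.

Best NOR to TOR: NOR–CEN–TOR costing 11
Best TOR to HUB: TOR–FIR–HUB costing 3
Total via TOR: 11 + 3 = $14.

$14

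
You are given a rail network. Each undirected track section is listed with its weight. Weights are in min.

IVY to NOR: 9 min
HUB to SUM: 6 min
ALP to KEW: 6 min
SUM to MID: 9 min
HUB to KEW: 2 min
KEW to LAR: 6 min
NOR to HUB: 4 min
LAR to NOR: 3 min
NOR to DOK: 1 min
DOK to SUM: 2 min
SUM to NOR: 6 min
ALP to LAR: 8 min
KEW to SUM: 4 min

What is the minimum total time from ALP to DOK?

12 min

Candidate routes:
ALP - KEW - HUB - SUM - DOK: 6+2+6+2 = 16
ALP - KEW - HUB - NOR - DOK: 6+2+4+1 = 13
ALP - KEW - LAR - NOR - DOK: 6+6+3+1 = 16
ALP - KEW - SUM - DOK: 6+4+2 = 12
Cheapest is ALP - KEW - SUM - DOK at 12 min.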